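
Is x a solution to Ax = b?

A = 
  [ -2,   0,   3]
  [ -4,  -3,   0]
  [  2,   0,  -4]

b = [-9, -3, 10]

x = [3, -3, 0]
No

Ax = [-6, -3, 6] ≠ b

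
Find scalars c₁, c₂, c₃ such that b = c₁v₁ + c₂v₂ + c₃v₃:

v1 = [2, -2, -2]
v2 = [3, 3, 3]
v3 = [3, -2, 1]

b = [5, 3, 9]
c1 = -2, c2 = 1, c3 = 2

b = -2·v1 + 1·v2 + 2·v3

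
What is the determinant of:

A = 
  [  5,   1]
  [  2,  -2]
-12

For a 2×2 matrix, det = ad - bc = (5)(-2) - (1)(2) = -12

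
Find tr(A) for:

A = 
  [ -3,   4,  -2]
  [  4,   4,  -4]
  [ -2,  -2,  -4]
-3

tr(A) = -3 + 4 + -4 = -3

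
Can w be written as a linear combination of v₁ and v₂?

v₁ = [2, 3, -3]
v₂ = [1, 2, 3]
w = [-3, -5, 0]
Yes

Form the augmented matrix and row-reduce:
[v₁|v₂|w] = 
  [  2,   1,  -3]
  [  3,   2,  -5]
  [ -3,   3,   0]
R2 → R2 - (3/2)·R1
R3 → R3 + (3/2)·R1
R3 → R3 - (9)·R2
REF = 
  [   2,    1,   -3]
  [   0,  1/2, -1/2]
  [   0,    0,    0]

No row of the form [0 0 | nonzero], so the system is consistent. Back-substitution gives c₁ = -1, c₂ = -1: w = (-1)·v₁ + (-1)·v₂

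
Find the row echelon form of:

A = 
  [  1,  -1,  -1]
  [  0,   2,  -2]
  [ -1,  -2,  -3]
Row operations:
R3 → R3 + (1)·R1
R3 → R3 + (3/2)·R2

Resulting echelon form:
REF = 
  [  1,  -1,  -1]
  [  0,   2,  -2]
  [  0,   0,  -7]

Rank = 3 (number of non-zero pivot rows).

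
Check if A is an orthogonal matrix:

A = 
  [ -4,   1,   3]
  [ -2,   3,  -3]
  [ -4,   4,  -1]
No

AᵀA = 
  [ 36, -26,  -2]
  [-26,  26, -10]
  [ -2, -10,  19]
≠ I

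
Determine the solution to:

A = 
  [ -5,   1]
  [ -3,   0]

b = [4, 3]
x = [-1, -1]

Row reduce the augmented matrix [A|b]:
R2 → R2 - (3/5)·R1
REF = 
  [  -5,    1,    4]
  [   0, -3/5,  3/5]

Back-substitution:
x₂ = (3/5) / (-3/5) = -1
x₁ = (4 - (1)(-1)) / (-5) = -1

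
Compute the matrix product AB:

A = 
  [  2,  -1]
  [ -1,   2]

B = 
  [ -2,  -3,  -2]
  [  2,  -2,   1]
A is 2×2 and B is 2×3, so AB is 2×3. Each entry is (row of A)·(column of B):
AB[1,1] = (2)(-2) + (-1)(2) = -6
AB[1,2] = (2)(-3) + (-1)(-2) = -4
AB[1,3] = (2)(-2) + (-1)(1) = -5
AB[2,1] = (-1)(-2) + (2)(2) = 6
AB[2,2] = (-1)(-3) + (2)(-2) = -1
AB[2,3] = (-1)(-2) + (2)(1) = 4

AB = 
  [ -6,  -4,  -5]
  [  6,  -1,   4]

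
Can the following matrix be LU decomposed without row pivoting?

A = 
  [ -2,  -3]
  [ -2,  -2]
Yes.
A[1,1] = -2 ≠ 0, so Gaussian elimination proceeds without a row swap: multiplier ℓ₂₁ = (-2)/(-2) = 1, and U[2,2] = -2 - (1)(-3) = 1.
L = 
  [  1,   0]
  [  1,   1]
U = 
  [ -2,  -3]
  [  0,   1]
Check row 2 of LU: [(1)(-2), (1)(-3) + 1] = [-2, -2] = row 2 of A ✓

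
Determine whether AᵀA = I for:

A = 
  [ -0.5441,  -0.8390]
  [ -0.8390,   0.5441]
Yes

AᵀA = 
  [  1,   0]
  [  0,   1]
≈ I (equal to I up to the 4-dp rounding of the entries)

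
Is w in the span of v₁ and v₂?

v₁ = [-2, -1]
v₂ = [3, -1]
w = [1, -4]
Yes

Form the augmented matrix and row-reduce:
[v₁|v₂|w] = 
  [ -2,   3,   1]
  [ -1,  -1,  -4]
R2 → R2 - (1/2)·R1
REF = 
  [  -2,    3,    1]
  [   0, -5/2, -9/2]

No row of the form [0 0 | nonzero], so the system is consistent. Back-substitution gives c₁ = 11/5, c₂ = 9/5: w = (11/5)·v₁ + (9/5)·v₂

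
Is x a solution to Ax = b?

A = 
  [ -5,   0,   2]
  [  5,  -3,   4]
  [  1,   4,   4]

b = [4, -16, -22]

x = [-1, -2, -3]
No

Ax = [-1, -11, -21] ≠ b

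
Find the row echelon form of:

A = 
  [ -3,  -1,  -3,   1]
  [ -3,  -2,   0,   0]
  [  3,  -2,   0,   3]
Row operations:
R2 → R2 - (1)·R1
R3 → R3 + (1)·R1
R3 → R3 - (3)·R2

Resulting echelon form:
REF = 
  [ -3,  -1,  -3,   1]
  [  0,  -1,   3,  -1]
  [  0,   0, -12,   7]

Rank = 3 (number of non-zero pivot rows).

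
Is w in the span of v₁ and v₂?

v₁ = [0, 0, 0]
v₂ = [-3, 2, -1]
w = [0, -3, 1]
No

Form the augmented matrix and row-reduce:
[v₁|v₂|w] = 
  [  0,  -3,   0]
  [  0,   2,  -3]
  [  0,  -1,   1]
R2 → R2 + (2/3)·R1
R3 → R3 - (1/3)·R1
R3 → R3 + (1/3)·R2
REF = 
  [  0,  -3,   0]
  [  0,   0,  -3]
  [  0,   0,   0]

Row 2 reads [0 0 | -3], i.e. 0 = -3, so the system is inconsistent and w ∉ span{v₁, v₂}.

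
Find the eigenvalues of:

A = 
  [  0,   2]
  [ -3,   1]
tr(A) = 1, det(A) = 6
Characteristic polynomial: λ² - tr(A)λ + det(A) = λ² - λ + 6
λ² - λ + 6 = 0  ⇒  λ = (1 ± √((-1)² - 4·(6)))/2 = (1 ± √(-23))/2
  = (1 + i√23)/2,  (1 - i√23)/2

λ = (1 + i√23)/2, (1 - i√23)/2  (≈ 0.5 + 2.398i, 0.5 - 2.398i)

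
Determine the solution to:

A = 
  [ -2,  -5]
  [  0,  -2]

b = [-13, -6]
x = [-1, 3]

Row reduce the augmented matrix [A|b]:
(already in echelon form)
REF = 
  [ -2,  -5, -13]
  [  0,  -2,  -6]

Back-substitution:
x₂ = (-6) / (-2) = 3
x₁ = (-13 - (-5)(3)) / (-2) = -1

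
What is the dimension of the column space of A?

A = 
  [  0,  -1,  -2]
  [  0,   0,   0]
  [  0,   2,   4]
Row reduce:
R3 → R3 + (2)·R1
REF = 
  [  0,  -1,  -2]
  [  0,   0,   0]
  [  0,   0,   0]
Pivot columns: 2 → 1 pivot.
dim(Col(A)) = number of pivot columns = 1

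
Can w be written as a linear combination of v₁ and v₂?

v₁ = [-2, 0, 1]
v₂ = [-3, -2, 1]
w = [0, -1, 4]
No

Form the augmented matrix and row-reduce:
[v₁|v₂|w] = 
  [ -2,  -3,   0]
  [  0,  -2,  -1]
  [  1,   1,   4]
R3 → R3 + (1/2)·R1
R3 → R3 - (1/4)·R2
REF = 
  [  -2,   -3,    0]
  [   0,   -2,   -1]
  [   0,    0, 17/4]

Row 3 reads [0 0 | 17/4], i.e. 0 = 17/4, so the system is inconsistent and w ∉ span{v₁, v₂}.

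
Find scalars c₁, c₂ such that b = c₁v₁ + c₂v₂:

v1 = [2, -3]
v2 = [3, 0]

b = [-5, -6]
c1 = 2, c2 = -3

b = 2·v1 + -3·v2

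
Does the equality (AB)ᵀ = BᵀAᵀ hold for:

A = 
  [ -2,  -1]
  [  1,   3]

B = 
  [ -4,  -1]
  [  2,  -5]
Yes

(AB)ᵀ = 
  [  6,   2]
  [  7, -16]

BᵀAᵀ = 
  [  6,   2]
  [  7, -16]

Both sides are equal — this is the standard identity (AB)ᵀ = BᵀAᵀ, which holds for all A, B.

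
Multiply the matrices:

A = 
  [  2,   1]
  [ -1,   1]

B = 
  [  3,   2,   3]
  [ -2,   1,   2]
AB = 
  [  4,   5,   8]
  [ -5,  -1,  -1]

A is 2×2 and B is 2×3, so AB is 2×3. Each entry is (row of A)·(column of B):
AB[1,1] = (2)(3) + (1)(-2) = 4
AB[1,2] = (2)(2) + (1)(1) = 5
AB[1,3] = (2)(3) + (1)(2) = 8
AB[2,1] = (-1)(3) + (1)(-2) = -5
AB[2,2] = (-1)(2) + (1)(1) = -1
AB[2,3] = (-1)(3) + (1)(2) = -1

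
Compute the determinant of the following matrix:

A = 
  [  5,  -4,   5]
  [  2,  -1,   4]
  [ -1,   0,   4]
23

Cofactor expansion along row 1:
det(A) = (5)·((-1)(4) - (4)(0)) - (-4)·((2)(4) - (4)(-1)) + (5)·((2)(0) - (-1)(-1))
  = (5)(-4) - (-4)(12) + (5)(-1)
  = 23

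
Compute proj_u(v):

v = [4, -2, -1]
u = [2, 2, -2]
v·u = (4)(2) + (-2)(2) + (-1)(-2) = 6
u·u = (2)² + (2)² + (-2)² = 12
proj_u(v) = (v·u / u·u) × u = (6/12) × u = (1/2) × u

proj_u(v) = [1, 1, -1]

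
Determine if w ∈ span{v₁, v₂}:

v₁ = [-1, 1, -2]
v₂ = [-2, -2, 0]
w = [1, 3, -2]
Yes

Form the augmented matrix and row-reduce:
[v₁|v₂|w] = 
  [ -1,  -2,   1]
  [  1,  -2,   3]
  [ -2,   0,  -2]
R2 → R2 + (1)·R1
R3 → R3 - (2)·R1
R3 → R3 + (1)·R2
REF = 
  [ -1,  -2,   1]
  [  0,  -4,   4]
  [  0,   0,   0]

No row of the form [0 0 | nonzero], so the system is consistent. Back-substitution gives c₁ = 1, c₂ = -1: w = (1)·v₁ + (-1)·v₂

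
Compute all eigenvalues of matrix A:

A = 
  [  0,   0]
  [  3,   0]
tr(A) = 0, det(A) = 0
Characteristic polynomial: λ² - tr(A)λ + det(A) = λ²
λ² = λ²

λ = 0, 0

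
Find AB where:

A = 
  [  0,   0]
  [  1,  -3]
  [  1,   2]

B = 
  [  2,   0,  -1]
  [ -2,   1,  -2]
AB = 
  [  0,   0,   0]
  [  8,  -3,   5]
  [ -2,   2,  -5]

A is 3×2 and B is 2×3, so AB is 3×3. Each entry is (row of A)·(column of B):
AB[1,1] = (0)(2) + (0)(-2) = 0
AB[1,2] = (0)(0) + (0)(1) = 0
AB[1,3] = (0)(-1) + (0)(-2) = 0
AB[2,1] = (1)(2) + (-3)(-2) = 8
AB[2,2] = (1)(0) + (-3)(1) = -3
AB[2,3] = (1)(-1) + (-3)(-2) = 5
AB[3,1] = (1)(2) + (2)(-2) = -2
AB[3,2] = (1)(0) + (2)(1) = 2
AB[3,3] = (1)(-1) + (2)(-2) = -5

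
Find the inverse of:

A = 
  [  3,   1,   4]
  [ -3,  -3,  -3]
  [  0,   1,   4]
det(A) = (3)·((-3)(4) - (-3)(1)) - (1)·((-3)(4) - (-3)(0)) + (4)·((-3)(1) - (-3)(0))
  = (3)(-9) - (1)(-12) + (4)(-3)
  = -27
det(A) = -27 ≠ 0, so A is invertible.

Cofactors Cᵢⱼ = (-1)ⁱ⁺ʲ·Mᵢⱼ:
C = 
  [ -9,  12,  -3]
  [  0,  12,  -3]
  [  9,  -3,  -6]

adj(A) = Cᵀ:
adj(A) = 
  [ -9,   0,   9]
  [ 12,  12,  -3]
  [ -3,  -3,  -6]

A⁻¹ = (-1/27) · adj(A):
A⁻¹ = 
  [ 1/3,    0, -1/3]
  [-4/9, -4/9,  1/9]
  [ 1/9,  1/9,  2/9]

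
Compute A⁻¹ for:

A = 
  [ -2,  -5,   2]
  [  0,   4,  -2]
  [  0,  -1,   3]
det(A) = (-2)·((4)(3) - (-2)(-1)) - (-5)·((0)(3) - (-2)(0)) + (2)·((0)(-1) - (4)(0))
  = (-2)(10) - (-5)(0) + (2)(0)
  = -20
det(A) = -20 ≠ 0, so A is invertible.

Cofactors Cᵢⱼ = (-1)ⁱ⁺ʲ·Mᵢⱼ:
C = 
  [ 10,   0,   0]
  [ 13,  -6,  -2]
  [  2,  -4,  -8]

adj(A) = Cᵀ:
adj(A) = 
  [ 10,  13,   2]
  [  0,  -6,  -4]
  [  0,  -2,  -8]

A⁻¹ = (-1/20) · adj(A):
A⁻¹ = 
  [  -1/2, -13/20,  -1/10]
  [     0,   3/10,    1/5]
  [     0,   1/10,    2/5]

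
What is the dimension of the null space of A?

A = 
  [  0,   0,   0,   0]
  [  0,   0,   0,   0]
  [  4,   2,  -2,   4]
nullity(A) = 3

Row reduce:
Swap R1 ↔ R3
REF = 
  [  4,   2,  -2,   4]
  [  0,   0,   0,   0]
  [  0,   0,   0,   0]
Pivot columns: 1 → 1 pivot.
rank(A) = 1, so nullity(A) = 4 - 1 = 3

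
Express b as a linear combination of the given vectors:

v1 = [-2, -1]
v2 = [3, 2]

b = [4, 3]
c1 = 1, c2 = 2

b = 1·v1 + 2·v2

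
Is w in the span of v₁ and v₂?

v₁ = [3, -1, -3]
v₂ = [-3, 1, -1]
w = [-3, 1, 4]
Yes

Form the augmented matrix and row-reduce:
[v₁|v₂|w] = 
  [  3,  -3,  -3]
  [ -1,   1,   1]
  [ -3,  -1,   4]
R2 → R2 + (1/3)·R1
R3 → R3 + (1)·R1
Swap R2 ↔ R3
REF = 
  [  3,  -3,  -3]
  [  0,  -4,   1]
  [  0,   0,   0]

No row of the form [0 0 | nonzero], so the system is consistent. Back-substitution gives c₁ = -5/4, c₂ = -1/4: w = (-5/4)·v₁ + (-1/4)·v₂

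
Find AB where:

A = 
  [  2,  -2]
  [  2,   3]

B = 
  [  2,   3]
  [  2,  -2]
AB = 
  [  0,  10]
  [ 10,   0]

A is 2×2 and B is 2×2, so AB is 2×2. Each entry is (row of A)·(column of B):
AB[1,1] = (2)(2) + (-2)(2) = 0
AB[1,2] = (2)(3) + (-2)(-2) = 10
AB[2,1] = (2)(2) + (3)(2) = 10
AB[2,2] = (2)(3) + (3)(-2) = 0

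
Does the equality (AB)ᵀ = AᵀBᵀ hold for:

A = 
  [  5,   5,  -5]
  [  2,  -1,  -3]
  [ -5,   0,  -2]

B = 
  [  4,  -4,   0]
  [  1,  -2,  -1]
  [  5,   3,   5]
No

(AB)ᵀ = 
  [  0,  -8, -30]
  [-45, -15,  14]
  [-30, -14, -10]

AᵀBᵀ = 
  [ 12,   6,   6]
  [ 24,   7,  22]
  [ -8,   3, -44]

The two matrices differ, so (AB)ᵀ ≠ AᵀBᵀ in general. The correct identity is (AB)ᵀ = BᵀAᵀ.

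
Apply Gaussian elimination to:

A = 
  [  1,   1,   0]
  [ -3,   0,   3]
Row operations:
R2 → R2 + (3)·R1

Resulting echelon form:
REF = 
  [  1,   1,   0]
  [  0,   3,   3]

Rank = 2 (number of non-zero pivot rows).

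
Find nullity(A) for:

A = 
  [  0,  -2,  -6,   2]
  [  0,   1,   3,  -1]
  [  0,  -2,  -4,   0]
nullity(A) = 2

Row reduce:
R2 → R2 + (1/2)·R1
R3 → R3 - (1)·R1
Swap R2 ↔ R3
REF = 
  [  0,  -2,  -6,   2]
  [  0,   0,   2,  -2]
  [  0,   0,   0,   0]
Pivot columns: 2, 3 → 2 pivots.
rank(A) = 2, so nullity(A) = 4 - 2 = 2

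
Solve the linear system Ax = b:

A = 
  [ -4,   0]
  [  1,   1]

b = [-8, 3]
Row reduce the augmented matrix [A|b]:
R2 → R2 + (1/4)·R1
REF = 
  [ -4,   0,  -8]
  [  0,   1,   1]

Back-substitution:
x₂ = 1 / 1 = 1
x₁ = (-8 - (0)(1)) / (-4) = 2

x = [2, 1]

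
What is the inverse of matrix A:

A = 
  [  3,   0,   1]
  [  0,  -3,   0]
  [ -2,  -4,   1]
det(A) = (3)·((-3)(1) - (0)(-4)) - (0)·((0)(1) - (0)(-2)) + (1)·((0)(-4) - (-3)(-2))
  = (3)(-3) - (0)(0) + (1)(-6)
  = -15
det(A) = -15 ≠ 0, so A is invertible.

Cofactors Cᵢⱼ = (-1)ⁱ⁺ʲ·Mᵢⱼ:
C = 
  [ -3,   0,  -6]
  [ -4,   5,  12]
  [  3,   0,  -9]

adj(A) = Cᵀ:
adj(A) = 
  [ -3,  -4,   3]
  [  0,   5,   0]
  [ -6,  12,  -9]

A⁻¹ = (-1/15) · adj(A):
A⁻¹ = 
  [ 1/5, 4/15, -1/5]
  [   0, -1/3,    0]
  [ 2/5, -4/5,  3/5]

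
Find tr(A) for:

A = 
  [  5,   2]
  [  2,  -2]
3

tr(A) = 5 + -2 = 3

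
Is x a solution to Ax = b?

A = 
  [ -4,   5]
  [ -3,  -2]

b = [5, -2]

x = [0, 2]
No

Ax = [10, -4] ≠ b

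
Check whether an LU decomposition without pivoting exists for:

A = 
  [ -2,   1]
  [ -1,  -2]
Yes.
A[1,1] = -2 ≠ 0, so Gaussian elimination proceeds without a row swap: multiplier ℓ₂₁ = (-1)/(-2) = 1/2, and U[2,2] = -2 - (1/2)(1) = -5/2.
L = 
  [  1,   0]
  [1/2,   1]
U = 
  [  -2,    1]
  [   0, -5/2]
Check row 2 of LU: [(1/2)(-2), (1/2)(1) + (-5/2)] = [-1, -2] = row 2 of A ✓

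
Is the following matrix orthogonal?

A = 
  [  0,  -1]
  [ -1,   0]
Yes

AᵀA = 
  [  1,   0]
  [  0,   1]
= I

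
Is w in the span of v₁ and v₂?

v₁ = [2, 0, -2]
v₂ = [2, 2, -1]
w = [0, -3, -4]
No

Form the augmented matrix and row-reduce:
[v₁|v₂|w] = 
  [  2,   2,   0]
  [  0,   2,  -3]
  [ -2,  -1,  -4]
R3 → R3 + (1)·R1
R3 → R3 - (1/2)·R2
REF = 
  [   2,    2,    0]
  [   0,    2,   -3]
  [   0,    0, -5/2]

Row 3 reads [0 0 | -5/2], i.e. 0 = -5/2, so the system is inconsistent and w ∉ span{v₁, v₂}.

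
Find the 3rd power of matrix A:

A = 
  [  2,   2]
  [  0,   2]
A^3 = 
  [  8,  24]
  [  0,   8]

A² = A·A:
A²[1,1] = (2)(2) + (2)(0) = 4
A²[1,2] = (2)(2) + (2)(2) = 8
A²[2,1] = (0)(2) + (2)(0) = 0
A²[2,2] = (0)(2) + (2)(2) = 4
A² = 
  [  4,   8]
  [  0,   4]

A^3 = A^2·A:
A^3[1,1] = (4)(2) + (8)(0) = 8
A^3[1,2] = (4)(2) + (8)(2) = 24
A^3[2,1] = (0)(2) + (4)(0) = 0
A^3[2,2] = (0)(2) + (4)(2) = 8
A^3 = 
  [  8,  24]
  [  0,   8]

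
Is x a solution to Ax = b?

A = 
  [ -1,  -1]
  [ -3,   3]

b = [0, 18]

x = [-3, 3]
Yes

Ax = [0, 18] = b ✓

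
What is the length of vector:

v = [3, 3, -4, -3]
6.557

||v||₂ = √((3)² + (3)² + (-4)² + (-3)²) = √43 = 6.557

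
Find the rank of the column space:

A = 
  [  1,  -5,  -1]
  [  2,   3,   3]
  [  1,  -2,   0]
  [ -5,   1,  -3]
dim(Col(A)) = 3

Row reduce:
R2 → R2 - (2)·R1
R3 → R3 - (1)·R1
R4 → R4 + (5)·R1
R3 → R3 - (3/13)·R2
R4 → R4 + (24/13)·R2
R4 → R4 + (8)·R3
REF = 
  [    1,    -5,    -1]
  [    0,    13,     5]
  [    0,     0, -2/13]
  [    0,     0,     0]
Pivot columns: 1, 2, 3 → 3 pivots.
dim(Col(A)) = number of pivot columns = 3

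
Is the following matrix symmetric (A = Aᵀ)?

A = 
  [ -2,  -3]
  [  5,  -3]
No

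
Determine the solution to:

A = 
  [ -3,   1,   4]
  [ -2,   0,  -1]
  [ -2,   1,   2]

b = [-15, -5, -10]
Row reduce the augmented matrix [A|b]:
R2 → R2 - (2/3)·R1
R3 → R3 - (2/3)·R1
R3 → R3 + (1/2)·R2
REF = 
  [   -3,     1,     4,   -15]
  [    0,  -2/3, -11/3,     5]
  [    0,     0,  -5/2,   5/2]

Back-substitution:
x₃ = (5/2) / (-5/2) = -1
x₂ = (5 - (-11/3)(-1)) / (-2/3) = -2
x₁ = (-15 - (1)(-2) - (4)(-1)) / (-3) = 3

x = [3, -2, -1]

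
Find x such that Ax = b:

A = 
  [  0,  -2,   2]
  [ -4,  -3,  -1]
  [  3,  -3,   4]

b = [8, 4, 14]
Row reduce the augmented matrix [A|b]:
Swap R1 ↔ R2
R3 → R3 + (3/4)·R1
R3 → R3 - (21/8)·R2
REF = 
  [ -4,  -3,  -1,   4]
  [  0,  -2,   2,   8]
  [  0,   0,  -2,  -4]

Back-substitution:
x₃ = (-4) / (-2) = 2
x₂ = (8 - (2)(2)) / (-2) = -2
x₁ = (4 - (-3)(-2) - (-1)(2)) / (-4) = 0

x = [0, -2, 2]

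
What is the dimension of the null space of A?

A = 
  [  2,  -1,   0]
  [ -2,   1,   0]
nullity(A) = 2

Row reduce:
R2 → R2 + (1)·R1
REF = 
  [  2,  -1,   0]
  [  0,   0,   0]
Pivot columns: 1 → 1 pivot.
rank(A) = 1, so nullity(A) = 3 - 1 = 2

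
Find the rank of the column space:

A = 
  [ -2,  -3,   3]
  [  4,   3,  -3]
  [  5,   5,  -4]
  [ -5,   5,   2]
dim(Col(A)) = 3

Row reduce:
R2 → R2 + (2)·R1
R3 → R3 + (5/2)·R1
R4 → R4 - (5/2)·R1
R3 → R3 - (5/6)·R2
R4 → R4 + (25/6)·R2
R4 → R4 - (7)·R3
REF = 
  [ -2,  -3,   3]
  [  0,  -3,   3]
  [  0,   0,   1]
  [  0,   0,   0]
Pivot columns: 1, 2, 3 → 3 pivots.
dim(Col(A)) = number of pivot columns = 3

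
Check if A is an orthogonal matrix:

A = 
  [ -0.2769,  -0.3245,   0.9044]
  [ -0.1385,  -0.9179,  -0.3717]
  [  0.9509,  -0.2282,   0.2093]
Yes

AᵀA = 
  [  1.0001,   0,   0.0001]
  [  0,   0.9999,  -0.0001]
  [  0.0001,  -0.0001,   0.9999]
≈ I (equal to I up to the 4-dp rounding of the entries)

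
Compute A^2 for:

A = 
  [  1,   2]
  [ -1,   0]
A² = A·A:
A²[1,1] = (1)(1) + (2)(-1) = -1
A²[1,2] = (1)(2) + (2)(0) = 2
A²[2,1] = (-1)(1) + (0)(-1) = -1
A²[2,2] = (-1)(2) + (0)(0) = -2
A² = 
  [ -1,   2]
  [ -1,  -2]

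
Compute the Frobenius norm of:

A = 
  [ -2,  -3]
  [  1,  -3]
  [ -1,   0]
||A||_F = 4.899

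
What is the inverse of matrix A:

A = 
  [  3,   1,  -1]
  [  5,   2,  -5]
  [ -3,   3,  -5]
det(A) = (3)·((2)(-5) - (-5)(3)) - (1)·((5)(-5) - (-5)(-3)) + (-1)·((5)(3) - (2)(-3))
  = (3)(5) - (1)(-40) + (-1)(21)
  = 34
det(A) = 34 ≠ 0, so A is invertible.

Cofactors Cᵢⱼ = (-1)ⁱ⁺ʲ·Mᵢⱼ:
C = 
  [  5,  40,  21]
  [  2, -18, -12]
  [ -3,  10,   1]

adj(A) = Cᵀ:
adj(A) = 
  [  5,   2,  -3]
  [ 40, -18,  10]
  [ 21, -12,   1]

A⁻¹ = (1/34) · adj(A):
A⁻¹ = 
  [ 5/34,  1/17, -3/34]
  [20/17, -9/17,  5/17]
  [21/34, -6/17,  1/34]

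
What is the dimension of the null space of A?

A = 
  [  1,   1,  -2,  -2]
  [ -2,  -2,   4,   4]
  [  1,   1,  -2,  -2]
nullity(A) = 3

Row reduce:
R2 → R2 + (2)·R1
R3 → R3 - (1)·R1
REF = 
  [  1,   1,  -2,  -2]
  [  0,   0,   0,   0]
  [  0,   0,   0,   0]
Pivot columns: 1 → 1 pivot.
rank(A) = 1, so nullity(A) = 4 - 1 = 3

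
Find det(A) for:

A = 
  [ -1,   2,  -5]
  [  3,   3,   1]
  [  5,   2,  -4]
93

Cofactor expansion along row 1:
det(A) = (-1)·((3)(-4) - (1)(2)) - (2)·((3)(-4) - (1)(5)) + (-5)·((3)(2) - (3)(5))
  = (-1)(-14) - (2)(-17) + (-5)(-9)
  = 93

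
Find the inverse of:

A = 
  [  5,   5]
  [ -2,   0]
det(A) = (5)(0) - (5)(-2) = 10
For a 2×2 matrix, A⁻¹ = (1/det(A)) · [[d, -b], [-c, a]]
    = (1/10) · [[0, -5], [2, 5]]

A⁻¹ = 
  [   0, -1/2]
  [ 1/5,  1/2]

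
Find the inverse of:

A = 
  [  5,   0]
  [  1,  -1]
det(A) = (5)(-1) - (0)(1) = -5
For a 2×2 matrix, A⁻¹ = (1/det(A)) · [[d, -b], [-c, a]]
    = (-1/5) · [[-1, 0], [-1, 5]]

A⁻¹ = 
  [1/5,   0]
  [1/5,  -1]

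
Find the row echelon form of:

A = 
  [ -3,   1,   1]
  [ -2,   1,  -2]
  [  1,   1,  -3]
Row operations:
R2 → R2 - (2/3)·R1
R3 → R3 + (1/3)·R1
R3 → R3 - (4)·R2

Resulting echelon form:
REF = 
  [  -3,    1,    1]
  [   0,  1/3, -8/3]
  [   0,    0,    8]

Rank = 3 (number of non-zero pivot rows).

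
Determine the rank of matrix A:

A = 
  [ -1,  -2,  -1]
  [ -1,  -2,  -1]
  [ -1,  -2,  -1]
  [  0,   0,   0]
rank(A) = 1

Row reduce:
R2 → R2 - (1)·R1
R3 → R3 - (1)·R1
REF = 
  [ -1,  -2,  -1]
  [  0,   0,   0]
  [  0,   0,   0]
  [  0,   0,   0]
Pivot columns: 1 → 1 pivot.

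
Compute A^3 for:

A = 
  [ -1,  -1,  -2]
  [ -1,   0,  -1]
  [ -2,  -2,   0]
A^3 = 
  [-17, -12, -17]
  [-10,  -7,  -9]
  [-18, -16, -10]

A² = A·A:
A²[1,1] = (-1)(-1) + (-1)(-1) + (-2)(-2) = 6
A²[1,2] = (-1)(-1) + (-1)(0) + (-2)(-2) = 5
A²[1,3] = (-1)(-2) + (-1)(-1) + (-2)(0) = 3
A²[2,1] = (-1)(-1) + (0)(-1) + (-1)(-2) = 3
A²[2,2] = (-1)(-1) + (0)(0) + (-1)(-2) = 3
A²[2,3] = (-1)(-2) + (0)(-1) + (-1)(0) = 2
A²[3,1] = (-2)(-1) + (-2)(-1) + (0)(-2) = 4
A²[3,2] = (-2)(-1) + (-2)(0) + (0)(-2) = 2
A²[3,3] = (-2)(-2) + (-2)(-1) + (0)(0) = 6
A² = 
  [  6,   5,   3]
  [  3,   3,   2]
  [  4,   2,   6]

A^3 = A^2·A:
A^3[1,1] = (6)(-1) + (5)(-1) + (3)(-2) = -17
A^3[1,2] = (6)(-1) + (5)(0) + (3)(-2) = -12
A^3[1,3] = (6)(-2) + (5)(-1) + (3)(0) = -17
A^3[2,1] = (3)(-1) + (3)(-1) + (2)(-2) = -10
A^3[2,2] = (3)(-1) + (3)(0) + (2)(-2) = -7
A^3[2,3] = (3)(-2) + (3)(-1) + (2)(0) = -9
A^3[3,1] = (4)(-1) + (2)(-1) + (6)(-2) = -18
A^3[3,2] = (4)(-1) + (2)(0) + (6)(-2) = -16
A^3[3,3] = (4)(-2) + (2)(-1) + (6)(0) = -10
A^3 = 
  [-17, -12, -17]
  [-10,  -7,  -9]
  [-18, -16, -10]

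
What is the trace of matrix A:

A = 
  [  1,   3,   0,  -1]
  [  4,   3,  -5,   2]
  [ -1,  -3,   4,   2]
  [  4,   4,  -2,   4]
12

tr(A) = 1 + 3 + 4 + 4 = 12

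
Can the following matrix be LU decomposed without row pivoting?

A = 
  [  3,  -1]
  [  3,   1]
Yes.
A[1,1] = 3 ≠ 0, so Gaussian elimination proceeds without a row swap: multiplier ℓ₂₁ = (3)/(3) = 1, and U[2,2] = 1 - (1)(-1) = 2.
L = 
  [  1,   0]
  [  1,   1]
U = 
  [  3,  -1]
  [  0,   2]
Check row 2 of LU: [(1)(3), (1)(-1) + 2] = [3, 1] = row 2 of A ✓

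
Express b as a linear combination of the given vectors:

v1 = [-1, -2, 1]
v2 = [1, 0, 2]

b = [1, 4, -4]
c1 = -2, c2 = -1

b = -2·v1 + -1·v2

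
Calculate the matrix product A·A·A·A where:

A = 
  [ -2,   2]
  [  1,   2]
A² = A·A:
A²[1,1] = (-2)(-2) + (2)(1) = 6
A²[1,2] = (-2)(2) + (2)(2) = 0
A²[2,1] = (1)(-2) + (2)(1) = 0
A²[2,2] = (1)(2) + (2)(2) = 6
A² = 
  [  6,   0]
  [  0,   6]

A^3 = A^2·A:
A^3[1,1] = (6)(-2) + (0)(1) = -12
A^3[1,2] = (6)(2) + (0)(2) = 12
A^3[2,1] = (0)(-2) + (6)(1) = 6
A^3[2,2] = (0)(2) + (6)(2) = 12
A^3 = 
  [-12,  12]
  [  6,  12]

A^4 = A^3·A:
A^4[1,1] = (-12)(-2) + (12)(1) = 36
A^4[1,2] = (-12)(2) + (12)(2) = 0
A^4[2,1] = (6)(-2) + (12)(1) = 0
A^4[2,2] = (6)(2) + (12)(2) = 36
A^4 = 
  [ 36,   0]
  [  0,  36]

Therefore
A^4 = 
  [ 36,   0]
  [  0,  36]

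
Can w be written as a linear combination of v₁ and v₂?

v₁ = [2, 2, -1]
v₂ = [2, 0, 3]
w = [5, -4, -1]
No

Form the augmented matrix and row-reduce:
[v₁|v₂|w] = 
  [  2,   2,   5]
  [  2,   0,  -4]
  [ -1,   3,  -1]
R2 → R2 - (1)·R1
R3 → R3 + (1/2)·R1
R3 → R3 + (2)·R2
REF = 
  [    2,     2,     5]
  [    0,    -2,    -9]
  [    0,     0, -33/2]

Row 3 reads [0 0 | -33/2], i.e. 0 = -33/2, so the system is inconsistent and w ∉ span{v₁, v₂}.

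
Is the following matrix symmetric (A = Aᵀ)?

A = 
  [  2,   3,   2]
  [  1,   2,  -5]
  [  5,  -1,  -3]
No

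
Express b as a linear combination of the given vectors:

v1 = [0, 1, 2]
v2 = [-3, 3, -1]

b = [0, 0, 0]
c1 = 0, c2 = 0

b = 0·v1 + 0·v2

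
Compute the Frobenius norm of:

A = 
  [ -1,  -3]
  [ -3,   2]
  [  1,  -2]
||A||_F = 5.292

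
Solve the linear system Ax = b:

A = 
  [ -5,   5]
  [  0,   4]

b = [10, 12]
x = [1, 3]

Row reduce the augmented matrix [A|b]:
(already in echelon form)
REF = 
  [ -5,   5,  10]
  [  0,   4,  12]

Back-substitution:
x₂ = 12 / 4 = 3
x₁ = (10 - (5)(3)) / (-5) = 1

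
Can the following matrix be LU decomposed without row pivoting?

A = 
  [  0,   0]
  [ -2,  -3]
No.
A[1,1] = 0 but A[2,1] = -2 ≠ 0. Any LU with L unit lower triangular has (LU)[1,1] = U[1,1] and (LU)[2,1] = L[2,1]·U[1,1]; matching A forces U[1,1] = 0, which then forces (LU)[2,1] = 0 ≠ -2. A row swap (pivoting) is required.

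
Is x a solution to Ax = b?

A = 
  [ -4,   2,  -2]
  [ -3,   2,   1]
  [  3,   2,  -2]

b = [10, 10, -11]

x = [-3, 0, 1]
Yes

Ax = [10, 10, -11] = b ✓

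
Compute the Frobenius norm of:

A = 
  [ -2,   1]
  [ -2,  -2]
||A||_F = 3.606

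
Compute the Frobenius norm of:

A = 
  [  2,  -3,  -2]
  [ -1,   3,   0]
||A||_F = 5.196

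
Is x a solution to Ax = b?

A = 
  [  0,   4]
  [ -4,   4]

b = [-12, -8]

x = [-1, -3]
Yes

Ax = [-12, -8] = b ✓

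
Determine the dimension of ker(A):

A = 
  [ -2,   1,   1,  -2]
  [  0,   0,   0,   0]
nullity(A) = 3

Row reduce:
(no row operations needed)
REF = 
  [ -2,   1,   1,  -2]
  [  0,   0,   0,   0]
Pivot columns: 1 → 1 pivot.
rank(A) = 1, so nullity(A) = 4 - 1 = 3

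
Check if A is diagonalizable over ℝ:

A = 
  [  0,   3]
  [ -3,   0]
No

tr(A) = 0, det(A) = 9
Characteristic polynomial: λ² - tr(A)λ + det(A) = λ² + 9
λ² + 9 = 0  ⇒  λ = (0 ± √((0)² - 4·(9)))/2 = (0 ± √(-36))/2
  = 3i,  -3i
Eigenvalues: 3i, -3i  (≈ 0 + 3i, 0 - 3i)
Has complex eigenvalues (not diagonalizable over ℝ).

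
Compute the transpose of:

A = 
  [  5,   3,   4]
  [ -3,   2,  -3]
Aᵀ = 
  [  5,  -3]
  [  3,   2]
  [  4,  -3]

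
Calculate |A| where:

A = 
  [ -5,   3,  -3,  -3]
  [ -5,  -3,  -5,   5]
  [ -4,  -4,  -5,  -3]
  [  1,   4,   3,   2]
Cofactor expansion along row 1: det(A) = a₁₁M₁₁ - a₁₂M₁₂ + a₁₃M₁₃ - a₁₄M₁₄

M₁₁ = det[[-3, -5, 5]; [-4, -5, -3]; [4, 3, 2]]
  = (-3)·((-5)(2) - (-3)(3)) - (-5)·((-4)(2) - (-3)(4)) + (5)·((-4)(3) - (-5)(4))
  = (-3)(-1) - (-5)(4) + (5)(8)
  = 63
M₁₂ = det[[-5, -5, 5]; [-4, -5, -3]; [1, 3, 2]]
  = (-5)·((-5)(2) - (-3)(3)) - (-5)·((-4)(2) - (-3)(1)) + (5)·((-4)(3) - (-5)(1))
  = (-5)(-1) - (-5)(-5) + (5)(-7)
  = -55
M₁₃ = det[[-5, -3, 5]; [-4, -4, -3]; [1, 4, 2]]
  = (-5)·((-4)(2) - (-3)(4)) - (-3)·((-4)(2) - (-3)(1)) + (5)·((-4)(4) - (-4)(1))
  = (-5)(4) - (-3)(-5) + (5)(-12)
  = -95
M₁₄ = det[[-5, -3, -5]; [-4, -4, -5]; [1, 4, 3]]
  = (-5)·((-4)(3) - (-5)(4)) - (-3)·((-4)(3) - (-5)(1)) + (-5)·((-4)(4) - (-4)(1))
  = (-5)(8) - (-3)(-7) + (-5)(-12)
  = -1

det(A) = (-5)(63) - (3)(-55) + (-3)(-95) - (-3)(-1) = 132

det(A) = 132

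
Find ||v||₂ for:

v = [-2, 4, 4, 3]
6.708

||v||₂ = √((-2)² + (4)² + (4)² + (3)²) = √45 = 6.708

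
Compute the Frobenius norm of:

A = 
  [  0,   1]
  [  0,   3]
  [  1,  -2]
||A||_F = 3.873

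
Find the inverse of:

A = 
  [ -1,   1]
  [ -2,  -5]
det(A) = (-1)(-5) - (1)(-2) = 7
For a 2×2 matrix, A⁻¹ = (1/det(A)) · [[d, -b], [-c, a]]
    = (1/7) · [[-5, -1], [2, -1]]

A⁻¹ = 
  [-5/7, -1/7]
  [ 2/7, -1/7]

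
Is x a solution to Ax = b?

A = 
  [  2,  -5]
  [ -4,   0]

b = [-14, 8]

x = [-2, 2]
Yes

Ax = [-14, 8] = b ✓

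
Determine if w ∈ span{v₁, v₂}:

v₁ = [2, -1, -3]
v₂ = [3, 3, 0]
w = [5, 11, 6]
Yes

Form the augmented matrix and row-reduce:
[v₁|v₂|w] = 
  [  2,   3,   5]
  [ -1,   3,  11]
  [ -3,   0,   6]
R2 → R2 + (1/2)·R1
R3 → R3 + (3/2)·R1
R3 → R3 - (1)·R2
REF = 
  [   2,    3,    5]
  [   0,  9/2, 27/2]
  [   0,    0,    0]

No row of the form [0 0 | nonzero], so the system is consistent. Back-substitution gives c₁ = -2, c₂ = 3: w = (-2)·v₁ + (3)·v₂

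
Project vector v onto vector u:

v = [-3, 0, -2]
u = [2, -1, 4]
v·u = (-3)(2) + (0)(-1) + (-2)(4) = -14
u·u = (2)² + (-1)² + (4)² = 21
proj_u(v) = (v·u / u·u) × u = (-14/21) × u = (-2/3) × u

proj_u(v) = [-4/3, 2/3, -8/3]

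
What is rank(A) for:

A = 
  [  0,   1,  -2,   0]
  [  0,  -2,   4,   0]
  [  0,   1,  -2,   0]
Row reduce:
R2 → R2 + (2)·R1
R3 → R3 - (1)·R1
REF = 
  [  0,   1,  -2,   0]
  [  0,   0,   0,   0]
  [  0,   0,   0,   0]
Pivot columns: 2 → 1 pivot.

rank(A) = 1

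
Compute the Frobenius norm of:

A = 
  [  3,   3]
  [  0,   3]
||A||_F = 5.196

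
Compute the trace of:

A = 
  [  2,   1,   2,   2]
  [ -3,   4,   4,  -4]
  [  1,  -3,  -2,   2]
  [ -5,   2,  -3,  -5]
-1

tr(A) = 2 + 4 + -2 + -5 = -1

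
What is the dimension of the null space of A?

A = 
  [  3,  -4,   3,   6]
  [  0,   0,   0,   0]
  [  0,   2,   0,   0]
nullity(A) = 2

Row reduce:
Swap R2 ↔ R3
REF = 
  [  3,  -4,   3,   6]
  [  0,   2,   0,   0]
  [  0,   0,   0,   0]
Pivot columns: 1, 2 → 2 pivots.
rank(A) = 2, so nullity(A) = 4 - 2 = 2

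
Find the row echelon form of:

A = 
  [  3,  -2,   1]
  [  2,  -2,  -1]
Row operations:
R2 → R2 - (2/3)·R1

Resulting echelon form:
REF = 
  [   3,   -2,    1]
  [   0, -2/3, -5/3]

Rank = 2 (number of non-zero pivot rows).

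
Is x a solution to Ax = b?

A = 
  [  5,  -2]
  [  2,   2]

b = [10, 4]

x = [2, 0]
Yes

Ax = [10, 4] = b ✓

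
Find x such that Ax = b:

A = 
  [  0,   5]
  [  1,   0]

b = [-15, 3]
Row reduce the augmented matrix [A|b]:
Swap R1 ↔ R2
REF = 
  [  1,   0,   3]
  [  0,   5, -15]

Back-substitution:
x₂ = (-15) / 5 = -3
x₁ = (3 - (0)(-3)) / 1 = 3

x = [3, -3]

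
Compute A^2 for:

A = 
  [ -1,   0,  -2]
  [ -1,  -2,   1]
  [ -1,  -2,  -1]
A² = A·A:
A²[1,1] = (-1)(-1) + (0)(-1) + (-2)(-1) = 3
A²[1,2] = (-1)(0) + (0)(-2) + (-2)(-2) = 4
A²[1,3] = (-1)(-2) + (0)(1) + (-2)(-1) = 4
A²[2,1] = (-1)(-1) + (-2)(-1) + (1)(-1) = 2
A²[2,2] = (-1)(0) + (-2)(-2) + (1)(-2) = 2
A²[2,3] = (-1)(-2) + (-2)(1) + (1)(-1) = -1
A²[3,1] = (-1)(-1) + (-2)(-1) + (-1)(-1) = 4
A²[3,2] = (-1)(0) + (-2)(-2) + (-1)(-2) = 6
A²[3,3] = (-1)(-2) + (-2)(1) + (-1)(-1) = 1
A² = 
  [  3,   4,   4]
  [  2,   2,  -1]
  [  4,   6,   1]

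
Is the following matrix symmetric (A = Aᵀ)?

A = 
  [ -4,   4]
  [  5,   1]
No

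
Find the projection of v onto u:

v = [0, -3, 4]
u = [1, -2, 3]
v·u = (0)(1) + (-3)(-2) + (4)(3) = 18
u·u = (1)² + (-2)² + (3)² = 14
proj_u(v) = (v·u / u·u) × u = (18/14) × u = (9/7) × u

proj_u(v) = [9/7, -18/7, 27/7]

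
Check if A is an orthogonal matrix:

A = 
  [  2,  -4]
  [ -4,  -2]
No

AᵀA = 
  [ 20,   0]
  [  0,  20]
≠ I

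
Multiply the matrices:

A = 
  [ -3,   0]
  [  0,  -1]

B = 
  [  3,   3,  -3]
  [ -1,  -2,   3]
AB = 
  [ -9,  -9,   9]
  [  1,   2,  -3]

A is 2×2 and B is 2×3, so AB is 2×3. Each entry is (row of A)·(column of B):
AB[1,1] = (-3)(3) + (0)(-1) = -9
AB[1,2] = (-3)(3) + (0)(-2) = -9
AB[1,3] = (-3)(-3) + (0)(3) = 9
AB[2,1] = (0)(3) + (-1)(-1) = 1
AB[2,2] = (0)(3) + (-1)(-2) = 2
AB[2,3] = (0)(-3) + (-1)(3) = -3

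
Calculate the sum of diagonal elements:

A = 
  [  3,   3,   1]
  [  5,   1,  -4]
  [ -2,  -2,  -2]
2

tr(A) = 3 + 1 + -2 = 2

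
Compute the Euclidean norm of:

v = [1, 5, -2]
5.477

||v||₂ = √((1)² + (5)² + (-2)²) = √30 = 5.477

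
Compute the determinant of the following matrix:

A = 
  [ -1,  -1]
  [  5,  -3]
8

For a 2×2 matrix, det = ad - bc = (-1)(-3) - (-1)(5) = 8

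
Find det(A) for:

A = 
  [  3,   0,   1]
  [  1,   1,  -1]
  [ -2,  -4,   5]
1

Cofactor expansion along row 1:
det(A) = (3)·((1)(5) - (-1)(-4)) - (0)·((1)(5) - (-1)(-2)) + (1)·((1)(-4) - (1)(-2))
  = (3)(1) - (0)(3) + (1)(-2)
  = 1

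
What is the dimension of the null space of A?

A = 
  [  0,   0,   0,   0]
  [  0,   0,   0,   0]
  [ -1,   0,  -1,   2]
nullity(A) = 3

Row reduce:
Swap R1 ↔ R3
REF = 
  [ -1,   0,  -1,   2]
  [  0,   0,   0,   0]
  [  0,   0,   0,   0]
Pivot columns: 1 → 1 pivot.
rank(A) = 1, so nullity(A) = 4 - 1 = 3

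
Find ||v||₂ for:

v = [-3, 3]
4.243

||v||₂ = √((-3)² + (3)²) = √18 = 4.243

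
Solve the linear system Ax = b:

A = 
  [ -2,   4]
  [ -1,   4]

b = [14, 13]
Row reduce the augmented matrix [A|b]:
R2 → R2 - (1/2)·R1
REF = 
  [ -2,   4,  14]
  [  0,   2,   6]

Back-substitution:
x₂ = 6 / 2 = 3
x₁ = (14 - (4)(3)) / (-2) = -1

x = [-1, 3]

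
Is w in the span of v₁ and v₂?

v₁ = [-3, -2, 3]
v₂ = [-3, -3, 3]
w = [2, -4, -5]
No

Form the augmented matrix and row-reduce:
[v₁|v₂|w] = 
  [ -3,  -3,   2]
  [ -2,  -3,  -4]
  [  3,   3,  -5]
R2 → R2 - (2/3)·R1
R3 → R3 + (1)·R1
REF = 
  [   -3,    -3,     2]
  [    0,    -1, -16/3]
  [    0,     0,    -3]

Row 3 reads [0 0 | -3], i.e. 0 = -3, so the system is inconsistent and w ∉ span{v₁, v₂}.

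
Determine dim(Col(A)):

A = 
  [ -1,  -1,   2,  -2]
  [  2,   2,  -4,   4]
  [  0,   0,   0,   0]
dim(Col(A)) = 1

Row reduce:
R2 → R2 + (2)·R1
REF = 
  [ -1,  -1,   2,  -2]
  [  0,   0,   0,   0]
  [  0,   0,   0,   0]
Pivot columns: 1 → 1 pivot.
dim(Col(A)) = number of pivot columns = 1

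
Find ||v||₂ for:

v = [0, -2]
2

||v||₂ = √((0)² + (-2)²) = √4 = 2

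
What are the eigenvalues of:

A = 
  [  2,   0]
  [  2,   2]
tr(A) = 4, det(A) = 4
Characteristic polynomial: λ² - tr(A)λ + det(A) = λ² - 4λ + 4
λ² - 4λ + 4 = (λ - 2)²

λ = 2, 2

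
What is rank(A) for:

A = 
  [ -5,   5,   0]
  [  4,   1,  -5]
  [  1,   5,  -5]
rank(A) = 3

Row reduce:
R2 → R2 + (4/5)·R1
R3 → R3 + (1/5)·R1
R3 → R3 - (6/5)·R2
REF = 
  [ -5,   5,   0]
  [  0,   5,  -5]
  [  0,   0,   1]
Pivot columns: 1, 2, 3 → 3 pivots.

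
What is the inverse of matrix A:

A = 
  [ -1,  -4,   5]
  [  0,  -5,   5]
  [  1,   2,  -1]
det(A) = (-1)·((-5)(-1) - (5)(2)) - (-4)·((0)(-1) - (5)(1)) + (5)·((0)(2) - (-5)(1))
  = (-1)(-5) - (-4)(-5) + (5)(5)
  = 10
det(A) = 10 ≠ 0, so A is invertible.

Cofactors Cᵢⱼ = (-1)ⁱ⁺ʲ·Mᵢⱼ:
C = 
  [ -5,   5,   5]
  [  6,  -4,  -2]
  [  5,   5,   5]

adj(A) = Cᵀ:
adj(A) = 
  [ -5,   6,   5]
  [  5,  -4,   5]
  [  5,  -2,   5]

A⁻¹ = (1/10) · adj(A):
A⁻¹ = 
  [-1/2,  3/5,  1/2]
  [ 1/2, -2/5,  1/2]
  [ 1/2, -1/5,  1/2]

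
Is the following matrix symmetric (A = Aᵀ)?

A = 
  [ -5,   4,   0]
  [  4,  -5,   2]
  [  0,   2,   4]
Yes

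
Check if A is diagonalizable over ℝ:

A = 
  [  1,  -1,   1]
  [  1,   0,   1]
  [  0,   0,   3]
No

Characteristic polynomial: det(λI - A) = λ³ - 4λ² + 4λ - 3
Testing integer divisors of the constant term: p(3) = 0, so (λ - 3) is a factor:
p(λ) = (λ - 3)(λ² - λ + 1)
λ² - λ + 1 = 0  ⇒  λ = (1 ± √((-1)² - 4·(1)))/2 = (1 ± √(-3))/2
  = (1 + i√3)/2,  (1 - i√3)/2
Eigenvalues: 3, (1 + i√3)/2, (1 - i√3)/2  (≈ 3, 0.5 + 0.866i, 0.5 - 0.866i)
Has complex eigenvalues (not diagonalizable over ℝ).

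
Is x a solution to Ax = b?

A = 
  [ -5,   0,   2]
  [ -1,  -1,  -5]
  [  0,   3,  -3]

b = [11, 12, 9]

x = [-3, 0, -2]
No

Ax = [11, 13, 6] ≠ b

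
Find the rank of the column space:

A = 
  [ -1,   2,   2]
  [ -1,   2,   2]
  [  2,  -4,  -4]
Row reduce:
R2 → R2 - (1)·R1
R3 → R3 + (2)·R1
REF = 
  [ -1,   2,   2]
  [  0,   0,   0]
  [  0,   0,   0]
Pivot columns: 1 → 1 pivot.
dim(Col(A)) = number of pivot columns = 1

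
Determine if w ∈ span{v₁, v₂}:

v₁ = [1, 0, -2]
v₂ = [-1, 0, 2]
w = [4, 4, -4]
No

Form the augmented matrix and row-reduce:
[v₁|v₂|w] = 
  [  1,  -1,   4]
  [  0,   0,   4]
  [ -2,   2,  -4]
R3 → R3 + (2)·R1
R3 → R3 - (1)·R2
REF = 
  [  1,  -1,   4]
  [  0,   0,   4]
  [  0,   0,   0]

Row 2 reads [0 0 | 4], i.e. 0 = 4, so the system is inconsistent and w ∉ span{v₁, v₂}.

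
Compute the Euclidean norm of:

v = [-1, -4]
4.123

||v||₂ = √((-1)² + (-4)²) = √17 = 4.123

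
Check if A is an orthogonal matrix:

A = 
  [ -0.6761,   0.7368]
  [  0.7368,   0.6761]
Yes

AᵀA = 
  [  1,   0]
  [  0,   1]
≈ I (equal to I up to the 4-dp rounding of the entries)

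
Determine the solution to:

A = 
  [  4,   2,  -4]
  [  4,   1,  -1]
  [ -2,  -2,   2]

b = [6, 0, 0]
Row reduce the augmented matrix [A|b]:
R2 → R2 - (1)·R1
R3 → R3 + (1/2)·R1
R3 → R3 - (1)·R2
REF = 
  [  4,   2,  -4,   6]
  [  0,  -1,   3,  -6]
  [  0,   0,  -3,   9]

Back-substitution:
x₃ = 9 / (-3) = -3
x₂ = (-6 - (3)(-3)) / (-1) = -3
x₁ = (6 - (2)(-3) - (-4)(-3)) / 4 = 0

x = [0, -3, -3]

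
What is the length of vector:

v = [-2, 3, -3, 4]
6.164

||v||₂ = √((-2)² + (3)² + (-3)² + (4)²) = √38 = 6.164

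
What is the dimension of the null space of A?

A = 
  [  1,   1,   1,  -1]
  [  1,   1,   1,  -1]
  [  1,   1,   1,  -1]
nullity(A) = 3

Row reduce:
R2 → R2 - (1)·R1
R3 → R3 - (1)·R1
REF = 
  [  1,   1,   1,  -1]
  [  0,   0,   0,   0]
  [  0,   0,   0,   0]
Pivot columns: 1 → 1 pivot.
rank(A) = 1, so nullity(A) = 4 - 1 = 3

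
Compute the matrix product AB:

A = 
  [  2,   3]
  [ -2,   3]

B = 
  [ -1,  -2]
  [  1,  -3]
A is 2×2 and B is 2×2, so AB is 2×2. Each entry is (row of A)·(column of B):
AB[1,1] = (2)(-1) + (3)(1) = 1
AB[1,2] = (2)(-2) + (3)(-3) = -13
AB[2,1] = (-2)(-1) + (3)(1) = 5
AB[2,2] = (-2)(-2) + (3)(-3) = -5

AB = 
  [  1, -13]
  [  5,  -5]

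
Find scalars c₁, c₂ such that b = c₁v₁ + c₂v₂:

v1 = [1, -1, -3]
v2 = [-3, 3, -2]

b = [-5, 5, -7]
c1 = 1, c2 = 2

b = 1·v1 + 2·v2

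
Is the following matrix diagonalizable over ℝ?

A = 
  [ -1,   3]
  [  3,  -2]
Yes

tr(A) = -3, det(A) = -7
Characteristic polynomial: λ² - tr(A)λ + det(A) = λ² + 3λ - 7
λ² + 3λ - 7 = 0  ⇒  λ = (-3 ± √((3)² - 4·(-7)))/2 = (-3 ± √(37))/2
  = (-3 + √37)/2,  (-3 - √37)/2
Eigenvalues: (-3 + √37)/2, (-3 - √37)/2  (≈ 1.541, -4.541)
The two irrational eigenvalues are distinct (simple), so each has alg. mult. = geom. mult. = 1.
Sum of geometric multiplicities equals n, so A has n independent eigenvectors.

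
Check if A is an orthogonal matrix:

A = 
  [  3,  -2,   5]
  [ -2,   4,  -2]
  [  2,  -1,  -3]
No

AᵀA = 
  [ 17, -16,  13]
  [-16,  21, -15]
  [ 13, -15,  38]
≠ I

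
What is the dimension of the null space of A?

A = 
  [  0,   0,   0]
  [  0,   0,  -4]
nullity(A) = 2

Row reduce:
Swap R1 ↔ R2
REF = 
  [  0,   0,  -4]
  [  0,   0,   0]
Pivot columns: 3 → 1 pivot.
rank(A) = 1, so nullity(A) = 3 - 1 = 2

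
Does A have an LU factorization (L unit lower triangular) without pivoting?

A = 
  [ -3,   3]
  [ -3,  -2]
Yes.
A[1,1] = -3 ≠ 0, so Gaussian elimination proceeds without a row swap: multiplier ℓ₂₁ = (-3)/(-3) = 1, and U[2,2] = -2 - (1)(3) = -5.
L = 
  [  1,   0]
  [  1,   1]
U = 
  [ -3,   3]
  [  0,  -5]
Check row 2 of LU: [(1)(-3), (1)(3) + (-5)] = [-3, -2] = row 2 of A ✓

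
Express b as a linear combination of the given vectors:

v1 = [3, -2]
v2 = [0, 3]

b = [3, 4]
c1 = 1, c2 = 2

b = 1·v1 + 2·v2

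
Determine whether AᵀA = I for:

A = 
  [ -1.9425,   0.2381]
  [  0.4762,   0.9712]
No

AᵀA = 
  [  4.0001,   0]
  [  0,   0.9999]
≠ I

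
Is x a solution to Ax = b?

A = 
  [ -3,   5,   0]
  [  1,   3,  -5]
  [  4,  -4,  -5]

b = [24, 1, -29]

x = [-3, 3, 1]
Yes

Ax = [24, 1, -29] = b ✓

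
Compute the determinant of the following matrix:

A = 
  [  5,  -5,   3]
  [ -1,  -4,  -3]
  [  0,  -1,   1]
-37

Cofactor expansion along row 1:
det(A) = (5)·((-4)(1) - (-3)(-1)) - (-5)·((-1)(1) - (-3)(0)) + (3)·((-1)(-1) - (-4)(0))
  = (5)(-7) - (-5)(-1) + (3)(1)
  = -37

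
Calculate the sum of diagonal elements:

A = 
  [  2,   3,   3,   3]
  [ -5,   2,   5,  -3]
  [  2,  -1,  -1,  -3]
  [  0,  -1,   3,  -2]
1

tr(A) = 2 + 2 + -1 + -2 = 1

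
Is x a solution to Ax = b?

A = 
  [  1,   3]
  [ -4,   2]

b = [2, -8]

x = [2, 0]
Yes

Ax = [2, -8] = b ✓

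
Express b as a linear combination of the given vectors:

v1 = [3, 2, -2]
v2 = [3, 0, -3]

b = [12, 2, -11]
c1 = 1, c2 = 3

b = 1·v1 + 3·v2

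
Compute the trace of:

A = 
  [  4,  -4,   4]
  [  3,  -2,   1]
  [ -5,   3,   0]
2

tr(A) = 4 + -2 + 0 = 2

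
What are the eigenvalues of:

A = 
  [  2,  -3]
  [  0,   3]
λ = 3, 2

tr(A) = 5, det(A) = 6
Characteristic polynomial: λ² - tr(A)λ + det(A) = λ² - 5λ + 6
λ² - 5λ + 6 = (λ - 2)(λ - 3)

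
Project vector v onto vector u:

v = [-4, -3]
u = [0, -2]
v·u = (-4)(0) + (-3)(-2) = 6
u·u = (0)² + (-2)² = 4
proj_u(v) = (v·u / u·u) × u = (6/4) × u = (3/2) × u

proj_u(v) = [0, -3]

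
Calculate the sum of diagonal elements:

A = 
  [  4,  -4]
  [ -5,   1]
5

tr(A) = 4 + 1 = 5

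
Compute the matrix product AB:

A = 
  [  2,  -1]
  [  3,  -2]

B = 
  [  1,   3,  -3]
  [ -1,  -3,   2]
A is 2×2 and B is 2×3, so AB is 2×3. Each entry is (row of A)·(column of B):
AB[1,1] = (2)(1) + (-1)(-1) = 3
AB[1,2] = (2)(3) + (-1)(-3) = 9
AB[1,3] = (2)(-3) + (-1)(2) = -8
AB[2,1] = (3)(1) + (-2)(-1) = 5
AB[2,2] = (3)(3) + (-2)(-3) = 15
AB[2,3] = (3)(-3) + (-2)(2) = -13

AB = 
  [  3,   9,  -8]
  [  5,  15, -13]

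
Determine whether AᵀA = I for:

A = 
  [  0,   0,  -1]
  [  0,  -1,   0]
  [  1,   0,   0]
Yes

AᵀA = 
  [  1,   0,   0]
  [  0,   1,   0]
  [  0,   0,   1]
= I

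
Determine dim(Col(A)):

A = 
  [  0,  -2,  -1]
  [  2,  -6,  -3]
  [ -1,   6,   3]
dim(Col(A)) = 2

Row reduce:
Swap R1 ↔ R2
R3 → R3 + (1/2)·R1
R3 → R3 + (3/2)·R2
REF = 
  [  2,  -6,  -3]
  [  0,  -2,  -1]
  [  0,   0,   0]
Pivot columns: 1, 2 → 2 pivots.
dim(Col(A)) = number of pivot columns = 2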